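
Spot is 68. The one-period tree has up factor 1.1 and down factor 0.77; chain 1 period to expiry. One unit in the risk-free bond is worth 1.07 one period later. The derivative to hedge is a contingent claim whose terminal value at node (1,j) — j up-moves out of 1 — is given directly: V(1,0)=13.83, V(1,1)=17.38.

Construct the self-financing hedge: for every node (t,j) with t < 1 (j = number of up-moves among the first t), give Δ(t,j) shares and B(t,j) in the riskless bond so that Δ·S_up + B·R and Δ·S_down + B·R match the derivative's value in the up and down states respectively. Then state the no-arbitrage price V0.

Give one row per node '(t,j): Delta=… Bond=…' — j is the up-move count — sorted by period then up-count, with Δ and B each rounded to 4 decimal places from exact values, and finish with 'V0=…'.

The replicating-portfolio and risk-neutral prices coincide; use p* = (1.07−0.77)/(1.1−0.77) = 0.9091 for the latter.
Payoff layer (t=1): V(1,0)=13.8300, V(1,1)=17.3800
  t=0,j=0: stock 68.0000 → up 74.8000 (V=17.3800), down 52.3600 (V=13.8300). Price 15.9414; hedge Δ=0.1582, bond B=5.1838.
The time-0 hedge costs 15.9414, which is the no-arbitrage price.

(0,0): Delta=0.1582 Bond=5.1838
V0=15.9414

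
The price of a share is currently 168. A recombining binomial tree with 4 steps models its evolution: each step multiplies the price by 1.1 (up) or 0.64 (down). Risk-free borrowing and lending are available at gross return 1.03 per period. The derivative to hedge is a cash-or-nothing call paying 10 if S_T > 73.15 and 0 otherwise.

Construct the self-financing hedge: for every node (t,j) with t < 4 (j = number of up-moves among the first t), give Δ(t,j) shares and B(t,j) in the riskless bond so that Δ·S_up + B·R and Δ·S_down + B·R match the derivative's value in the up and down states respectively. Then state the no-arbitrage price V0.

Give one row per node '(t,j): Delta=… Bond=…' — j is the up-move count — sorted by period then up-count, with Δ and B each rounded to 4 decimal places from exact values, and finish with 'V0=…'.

Under the risk-neutral measure, an up-move has probability p* = (R−d)/(u−d) = 0.8478 and values discount at R = 1.03.
Terminal payoffs: V(4,0)=0.0000, V(4,1)=0.0000, V(4,2)=10.0000, V(4,3)=10.0000, V(4,4)=10.0000
  t=3,j=0: stock 44.0402 → up 48.4442 (V=0.0000), down 28.1857 (V=0.0000). Price 0.0000; hedge Δ=0.0000, bond B=0.0000.
  t=3,j=1: stock 75.6941 → up 83.2635 (V=10.0000), down 48.4442 (V=0.0000). Price 8.2313; hedge Δ=0.2872, bond B=-13.5078.
  t=3,j=2: stock 130.0992 → up 143.1091 (V=10.0000), down 83.2635 (V=10.0000). Price 9.7087; hedge Δ=0.0000, bond B=9.7087.
  t=3,j=3: stock 223.6080 → up 245.9688 (V=10.0000), down 143.1091 (V=10.0000). Price 9.7087; hedge Δ=0.0000, bond B=9.7087.
  t=2,j=0: stock 68.8128 → up 75.6941 (V=8.2313), down 44.0402 (V=0.0000). Price 6.7755; hedge Δ=0.2600, bond B=-11.1187.
  t=2,j=1: stock 118.2720 → up 130.0992 (V=9.7087), down 75.6941 (V=8.2313). Price 9.2077; hedge Δ=0.0272, bond B=5.9959.
  t=2,j=2: stock 203.2800 → up 223.6080 (V=9.7087), down 130.0992 (V=9.7087). Price 9.4260; hedge Δ=0.0000, bond B=9.4260.
  t=1,j=0: stock 107.5200 → up 118.2720 (V=9.2077), down 68.8128 (V=6.7755). Price 8.5802; hedge Δ=0.0492, bond B=3.2927.
  t=1,j=1: stock 184.8000 → up 203.2800 (V=9.4260), down 118.2720 (V=9.2077). Price 9.1192; hedge Δ=0.0026, bond B=8.6447.
  t=0,j=0: stock 168.0000 → up 184.8000 (V=9.1192), down 107.5200 (V=8.5802). Price 8.7739; hedge Δ=0.0070, bond B=7.6022.
Each (Δ,B) replicates both successor values, so the strategy is self-financing and V0 is arbitrage-free.

(0,0): Delta=0.0070 Bond=7.6022
(1,0): Delta=0.0492 Bond=3.2927
(1,1): Delta=0.0026 Bond=8.6447
(2,0): Delta=0.2600 Bond=-11.1187
(2,1): Delta=0.0272 Bond=5.9959
(2,2): Delta=0.0000 Bond=9.4260
(3,0): Delta=0.0000 Bond=0.0000
(3,1): Delta=0.2872 Bond=-13.5078
(3,2): Delta=0.0000 Bond=9.7087
(3,3): Delta=0.0000 Bond=9.7087
V0=8.7739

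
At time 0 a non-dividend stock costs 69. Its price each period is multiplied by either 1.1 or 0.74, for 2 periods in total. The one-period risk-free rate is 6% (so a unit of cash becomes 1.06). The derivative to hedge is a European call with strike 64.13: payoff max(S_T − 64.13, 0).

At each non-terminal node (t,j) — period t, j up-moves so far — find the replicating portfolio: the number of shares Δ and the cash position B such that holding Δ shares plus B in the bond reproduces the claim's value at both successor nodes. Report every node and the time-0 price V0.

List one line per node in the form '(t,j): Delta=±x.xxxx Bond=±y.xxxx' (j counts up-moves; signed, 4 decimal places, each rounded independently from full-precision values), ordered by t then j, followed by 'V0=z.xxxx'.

(0,0): Delta=0.6536 Bond=-31.4826
(1,0): Delta=0.0000 Bond=0.0000
(1,1): Delta=0.7085 Bond=-37.5430
V0=13.6141

No-arbitrage ⇒ martingale measure with p* = (R−d)/(u−d) = 0.8889.
At expiry t=2: V(2,0)=0.0000, V(2,1)=0.0000, V(2,2)=19.3600
  t=1,j=0: stock 51.0600 → up 56.1660 (V=0.0000), down 37.7844 (V=0.0000). Price 0.0000; hedge Δ=0.0000, bond B=0.0000.
  t=1,j=1: stock 75.9000 → up 83.4900 (V=19.3600), down 56.1660 (V=0.0000). Price 16.2348; hedge Δ=0.7085, bond B=-37.5430.
  t=0,j=0: stock 69.0000 → up 75.9000 (V=16.2348), down 51.0600 (V=0.0000). Price 13.6141; hedge Δ=0.6536, bond B=-31.4826.
The time-0 hedge costs 13.6141, which is the no-arbitrage price.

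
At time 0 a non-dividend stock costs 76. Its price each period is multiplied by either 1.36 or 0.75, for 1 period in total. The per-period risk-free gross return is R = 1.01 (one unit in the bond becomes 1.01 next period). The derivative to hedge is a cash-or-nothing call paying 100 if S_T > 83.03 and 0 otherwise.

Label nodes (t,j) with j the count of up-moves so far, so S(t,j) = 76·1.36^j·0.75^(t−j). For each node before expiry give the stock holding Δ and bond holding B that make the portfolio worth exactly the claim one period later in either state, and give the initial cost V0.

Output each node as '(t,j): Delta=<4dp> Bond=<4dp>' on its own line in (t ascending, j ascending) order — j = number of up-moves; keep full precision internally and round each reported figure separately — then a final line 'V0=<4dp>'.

(0,0): Delta=2.1570 Bond=-121.7335
V0=42.2009

Risk-neutral probability p* = (R−d)/(u−d) = (1.01−0.75)/(1.36−0.75) = 0.4262.
Payoff layer (t=1): V(1,0)=0.0000, V(1,1)=100.0000
Node (0,0) S=76.0000: V=(p*·100.0000+(1−p*)·0.0000)/1.01=42.2009; Δ=(100.0000−0.0000)/(103.3600−57.0000)=2.1570; B=V−Δ·S=-121.7335
Root portfolio cost Δ·76+B reproduces V0=42.2009.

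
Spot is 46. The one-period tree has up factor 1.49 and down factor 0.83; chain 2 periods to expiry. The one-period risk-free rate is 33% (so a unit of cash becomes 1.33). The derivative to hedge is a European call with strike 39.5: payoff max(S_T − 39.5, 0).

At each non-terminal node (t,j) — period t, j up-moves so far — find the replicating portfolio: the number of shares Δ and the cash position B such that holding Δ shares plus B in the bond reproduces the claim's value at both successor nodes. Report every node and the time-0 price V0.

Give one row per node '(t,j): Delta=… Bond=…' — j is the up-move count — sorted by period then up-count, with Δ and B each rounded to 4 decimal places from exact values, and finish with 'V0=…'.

Risk-neutral probability p* = (R−d)/(u−d) = (1.33−0.83)/(1.49−0.83) = 0.7576.
Terminal values V(2,·): V(2,0)=0.0000, V(2,1)=17.3882, V(2,2)=62.6246
(1,0): S=38.1800. Δ = (V_up−V_dn)/(S_up−S_dn) = (17.3882−0.0000)/(56.8882−31.6894) = 0.6900. V = [p*·17.3882 + (1−p*)·0.0000]/1.33 = 9.9044. B = V − Δ·S = -16.4413.
(1,1): S=68.5400. Δ = (V_up−V_dn)/(S_up−S_dn) = (62.6246−17.3882)/(102.1246−56.8882) = 1.0000. V = [p*·62.6246 + (1−p*)·17.3882]/1.33 = 38.8408. B = V − Δ·S = -29.6992.
(0,0): S=46.0000. Δ = (V_up−V_dn)/(S_up−S_dn) = (38.8408−9.9044)/(68.5400−38.1800) = 0.9531. V = [p*·38.8408 + (1−p*)·9.9044]/1.33 = 23.9292. B = V − Δ·S = -19.9137.
Root portfolio cost Δ·46+B reproduces V0=23.9292.

(0,0): Delta=0.9531 Bond=-19.9137
(1,0): Delta=0.6900 Bond=-16.4413
(1,1): Delta=1.0000 Bond=-29.6992
V0=23.9292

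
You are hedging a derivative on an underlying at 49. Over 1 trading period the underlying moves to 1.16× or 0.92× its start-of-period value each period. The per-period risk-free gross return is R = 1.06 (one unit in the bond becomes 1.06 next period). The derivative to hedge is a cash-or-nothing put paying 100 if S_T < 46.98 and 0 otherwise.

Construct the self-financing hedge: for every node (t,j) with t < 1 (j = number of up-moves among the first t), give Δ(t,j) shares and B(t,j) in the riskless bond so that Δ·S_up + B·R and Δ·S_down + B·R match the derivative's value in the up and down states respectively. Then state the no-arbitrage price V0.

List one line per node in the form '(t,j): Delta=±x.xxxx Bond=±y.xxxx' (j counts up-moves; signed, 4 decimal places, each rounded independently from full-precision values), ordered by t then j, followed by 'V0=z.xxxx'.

(0,0): Delta=-8.5034 Bond=455.9748
V0=39.3082

Since d<R<u, set p* = (R−d)/(u−d) = 0.5833; price each node as the discounted p*-expectation of its children.
Terminal values V(1,·): V(1,0)=100.0000, V(1,1)=0.0000
Node (0,0) S=49.0000: V=(p*·0.0000+(1−p*)·100.0000)/1.06=39.3082; Δ=(0.0000−100.0000)/(56.8400−45.0800)=-8.5034; B=V−Δ·S=455.9748
Check: Δ(0,0)·S0 + B(0,0) = 39.3082 = V0.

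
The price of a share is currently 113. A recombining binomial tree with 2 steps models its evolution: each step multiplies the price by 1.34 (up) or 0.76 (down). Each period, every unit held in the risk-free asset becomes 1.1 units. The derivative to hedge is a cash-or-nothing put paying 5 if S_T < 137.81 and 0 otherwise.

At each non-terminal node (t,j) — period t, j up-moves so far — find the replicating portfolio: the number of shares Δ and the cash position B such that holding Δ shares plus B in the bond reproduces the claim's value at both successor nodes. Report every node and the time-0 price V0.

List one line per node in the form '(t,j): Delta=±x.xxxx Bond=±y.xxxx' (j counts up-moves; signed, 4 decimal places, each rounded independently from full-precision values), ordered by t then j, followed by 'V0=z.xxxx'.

The replicating-portfolio and risk-neutral prices coincide; use p* = (1.1−0.76)/(1.34−0.76) = 0.5862 for the latter.
Terminal values V(2,·): V(2,0)=5.0000, V(2,1)=5.0000, V(2,2)=0.0000
Node (1,0) S=85.8800: V=(p*·5.0000+(1−p*)·5.0000)/1.1=4.5455; Δ=(5.0000−5.0000)/(115.0792−65.2688)=0.0000; B=V−Δ·S=4.5455
Node (1,1) S=151.4200: V=(p*·0.0000+(1−p*)·5.0000)/1.1=1.8809; Δ=(0.0000−5.0000)/(202.9028−115.0792)=-0.0569; B=V−Δ·S=10.5016
Node (0,0) S=113.0000: V=(p*·1.8809+(1−p*)·4.5455)/1.1=2.7122; Δ=(1.8809−4.5455)/(151.4200−85.8800)=-0.0407; B=V−Δ·S=7.3063
Each (Δ,B) replicates both successor values, so the strategy is self-financing and V0 is arbitrage-free.

(0,0): Delta=-0.0407 Bond=7.3063
(1,0): Delta=0.0000 Bond=4.5455
(1,1): Delta=-0.0569 Bond=10.5016
V0=2.7122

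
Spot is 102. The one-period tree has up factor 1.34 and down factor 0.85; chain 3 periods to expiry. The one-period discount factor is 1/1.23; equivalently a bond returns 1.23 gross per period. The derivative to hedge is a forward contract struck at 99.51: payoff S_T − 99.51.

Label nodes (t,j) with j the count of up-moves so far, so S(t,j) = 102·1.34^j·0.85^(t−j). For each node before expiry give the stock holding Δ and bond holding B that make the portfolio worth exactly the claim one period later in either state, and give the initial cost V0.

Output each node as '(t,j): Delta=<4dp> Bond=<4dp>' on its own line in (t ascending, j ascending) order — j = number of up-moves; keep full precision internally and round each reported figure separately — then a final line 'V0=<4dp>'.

(0,0): Delta=1.0000 Bond=-53.4751
(1,0): Delta=1.0000 Bond=-65.7743
(1,1): Delta=1.0000 Bond=-65.7743
(2,0): Delta=1.0000 Bond=-80.9024
(2,1): Delta=1.0000 Bond=-80.9024
(2,2): Delta=1.0000 Bond=-80.9024
V0=48.5249

No-arbitrage ⇒ martingale measure with p* = (R−d)/(u−d) = 0.7755.
Terminal payoffs: V(3,0)=-36.8693, V(3,1)=-0.7587, V(3,2)=56.1685, V(3,3)=145.9126
Node (2,0) S=73.6950: V=(p*·-0.7587+(1−p*)·-36.8693)/1.23=-7.2074; Δ=(-0.7587−-36.8693)/(98.7513−62.6407)=1.0000; B=V−Δ·S=-80.9024
Node (2,1) S=116.1780: V=(p*·56.1685+(1−p*)·-0.7587)/1.23=35.2756; Δ=(56.1685−-0.7587)/(155.6785−98.7513)=1.0000; B=V−Δ·S=-80.9024
Node (2,2) S=183.1512: V=(p*·145.9126+(1−p*)·56.1685)/1.23=102.2488; Δ=(145.9126−56.1685)/(245.4226−155.6785)=1.0000; B=V−Δ·S=-80.9024
Node (1,0) S=86.7000: V=(p*·35.2756+(1−p*)·-7.2074)/1.23=20.9257; Δ=(35.2756−-7.2074)/(116.1780−73.6950)=1.0000; B=V−Δ·S=-65.7743
Node (1,1) S=136.6800: V=(p*·102.2488+(1−p*)·35.2756)/1.23=70.9057; Δ=(102.2488−35.2756)/(183.1512−116.1780)=1.0000; B=V−Δ·S=-65.7743
Node (0,0) S=102.0000: V=(p*·70.9057+(1−p*)·20.9257)/1.23=48.5249; Δ=(70.9057−20.9257)/(136.6800−86.7000)=1.0000; B=V−Δ·S=-53.4751
Root portfolio cost Δ·102+B reproduces V0=48.5249.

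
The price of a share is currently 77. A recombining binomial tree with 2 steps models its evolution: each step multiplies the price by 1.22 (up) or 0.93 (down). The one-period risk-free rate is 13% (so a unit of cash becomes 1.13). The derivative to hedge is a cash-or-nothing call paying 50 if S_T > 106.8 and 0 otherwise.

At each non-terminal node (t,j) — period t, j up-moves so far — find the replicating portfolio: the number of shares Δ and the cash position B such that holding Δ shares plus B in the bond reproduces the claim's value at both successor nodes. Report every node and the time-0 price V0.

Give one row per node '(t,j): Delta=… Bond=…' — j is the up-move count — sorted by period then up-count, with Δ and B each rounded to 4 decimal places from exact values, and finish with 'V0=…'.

No-arbitrage ⇒ martingale measure with p* = (R−d)/(u−d) = 0.6897.
Payoff layer (t=2): V(2,0)=0.0000, V(2,1)=0.0000, V(2,2)=50.0000
  t=1,j=0: stock 71.6100 → up 87.3642 (V=0.0000), down 66.5973 (V=0.0000). Price 0.0000; hedge Δ=0.0000, bond B=0.0000.
  t=1,j=1: stock 93.9400 → up 114.6068 (V=50.0000), down 87.3642 (V=0.0000). Price 30.5157; hedge Δ=1.8354, bond B=-141.8981.
  t=0,j=0: stock 77.0000 → up 93.9400 (V=30.5157), down 71.6100 (V=0.0000). Price 18.6242; hedge Δ=1.3666, bond B=-86.6024.
The time-0 hedge costs 18.6242, which is the no-arbitrage price.

(0,0): Delta=1.3666 Bond=-86.6024
(1,0): Delta=0.0000 Bond=0.0000
(1,1): Delta=1.8354 Bond=-141.8981
V0=18.6242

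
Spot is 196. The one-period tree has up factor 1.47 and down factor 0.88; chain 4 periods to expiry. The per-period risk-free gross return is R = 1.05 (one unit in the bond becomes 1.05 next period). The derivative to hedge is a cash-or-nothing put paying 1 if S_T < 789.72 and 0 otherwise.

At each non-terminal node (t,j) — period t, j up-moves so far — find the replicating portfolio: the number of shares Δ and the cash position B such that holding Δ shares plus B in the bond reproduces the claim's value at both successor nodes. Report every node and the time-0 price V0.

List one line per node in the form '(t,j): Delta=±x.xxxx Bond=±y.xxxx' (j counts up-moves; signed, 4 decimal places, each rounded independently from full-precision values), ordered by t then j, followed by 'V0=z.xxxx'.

(0,0): Delta=-0.0002 Bond=0.8521
(1,0): Delta=0.0000 Bond=0.8638
(1,1): Delta=-0.0004 Bond=0.9708
(2,0): Delta=0.0000 Bond=0.9070
(2,1): Delta=0.0000 Bond=0.9070
(2,2): Delta=-0.0011 Bond=1.2968
(3,0): Delta=0.0000 Bond=0.9524
(3,1): Delta=0.0000 Bond=0.9524
(3,2): Delta=0.0000 Bond=0.9524
(3,3): Delta=-0.0027 Bond=2.3729
V0=0.8170

No-arbitrage ⇒ martingale measure with p* = (R−d)/(u−d) = 0.2881.
Terminal values V(4,·): V(4,0)=1.0000, V(4,1)=1.0000, V(4,2)=1.0000, V(4,3)=1.0000, V(4,4)=0.0000
  t=3,j=0: stock 133.5685 → up 196.3457 (V=1.0000), down 117.5403 (V=1.0000). Price 0.9524; hedge Δ=0.0000, bond B=0.9524.
  t=3,j=1: stock 223.1201 → up 327.9866 (V=1.0000), down 196.3457 (V=1.0000). Price 0.9524; hedge Δ=0.0000, bond B=0.9524.
  t=3,j=2: stock 372.7120 → up 547.8867 (V=1.0000), down 327.9866 (V=1.0000). Price 0.9524; hedge Δ=0.0000, bond B=0.9524.
  t=3,j=3: stock 622.5985 → up 915.2198 (V=0.0000), down 547.8867 (V=1.0000). Price 0.6780; hedge Δ=-0.0027, bond B=2.3729.
  t=2,j=0: stock 151.7824 → up 223.1201 (V=0.9524), down 133.5685 (V=0.9524). Price 0.9070; hedge Δ=0.0000, bond B=0.9070.
  t=2,j=1: stock 253.5456 → up 372.7120 (V=0.9524), down 223.1201 (V=0.9524). Price 0.9070; hedge Δ=0.0000, bond B=0.9070.
  t=2,j=2: stock 423.5364 → up 622.5985 (V=0.6780), down 372.7120 (V=0.9524). Price 0.8317; hedge Δ=-0.0011, bond B=1.2968.
  t=1,j=0: stock 172.4800 → up 253.5456 (V=0.9070), down 151.7824 (V=0.9070). Price 0.8638; hedge Δ=0.0000, bond B=0.8638.
  t=1,j=1: stock 288.1200 → up 423.5364 (V=0.8317), down 253.5456 (V=0.9070). Price 0.8432; hedge Δ=-0.0004, bond B=0.9708.
  t=0,j=0: stock 196.0000 → up 288.1200 (V=0.8432), down 172.4800 (V=0.8638). Price 0.8170; hedge Δ=-0.0002, bond B=0.8521.
Each (Δ,B) replicates both successor values, so the strategy is self-financing and V0 is arbitrage-free.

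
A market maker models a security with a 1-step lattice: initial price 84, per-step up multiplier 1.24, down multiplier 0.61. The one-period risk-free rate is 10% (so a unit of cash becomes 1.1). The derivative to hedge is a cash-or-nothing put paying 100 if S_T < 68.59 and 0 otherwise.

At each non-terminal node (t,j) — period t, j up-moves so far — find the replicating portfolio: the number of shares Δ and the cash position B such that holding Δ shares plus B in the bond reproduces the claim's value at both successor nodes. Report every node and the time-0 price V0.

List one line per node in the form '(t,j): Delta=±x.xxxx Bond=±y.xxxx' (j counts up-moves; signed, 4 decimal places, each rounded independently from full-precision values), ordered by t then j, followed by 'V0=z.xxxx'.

No-arbitrage ⇒ martingale measure with p* = (R−d)/(u−d) = 0.7778.
Terminal values V(1,·): V(1,0)=100.0000, V(1,1)=0.0000
Node (0,0) S=84.0000: V=(p*·0.0000+(1−p*)·100.0000)/1.1=20.2020; Δ=(0.0000−100.0000)/(104.1600−51.2400)=-1.8896; B=V−Δ·S=178.9322
Self-financing check: at every node Δ·S+B equals the discounted successor values.

(0,0): Delta=-1.8896 Bond=178.9322
V0=20.2020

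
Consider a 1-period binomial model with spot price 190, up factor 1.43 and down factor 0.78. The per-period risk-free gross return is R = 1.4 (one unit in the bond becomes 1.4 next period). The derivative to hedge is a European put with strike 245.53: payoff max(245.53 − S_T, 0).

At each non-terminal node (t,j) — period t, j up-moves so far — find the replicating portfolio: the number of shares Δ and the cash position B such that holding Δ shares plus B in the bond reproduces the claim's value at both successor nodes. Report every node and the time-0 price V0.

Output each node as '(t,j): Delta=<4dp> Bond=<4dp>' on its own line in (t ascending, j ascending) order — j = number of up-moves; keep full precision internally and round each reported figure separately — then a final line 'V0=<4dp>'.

(0,0): Delta=-0.7881 Bond=152.9471
V0=3.2087

No-arbitrage ⇒ martingale measure with p* = (R−d)/(u−d) = 0.9538.
Payoff layer (t=1): V(1,0)=97.3300, V(1,1)=0.0000
Node (0,0) S=190.0000: V=(p*·0.0000+(1−p*)·97.3300)/1.4=3.2087; Δ=(0.0000−97.3300)/(271.7000−148.2000)=-0.7881; B=V−Δ·S=152.9471
Self-financing check: at every node Δ·S+B equals the discounted successor values.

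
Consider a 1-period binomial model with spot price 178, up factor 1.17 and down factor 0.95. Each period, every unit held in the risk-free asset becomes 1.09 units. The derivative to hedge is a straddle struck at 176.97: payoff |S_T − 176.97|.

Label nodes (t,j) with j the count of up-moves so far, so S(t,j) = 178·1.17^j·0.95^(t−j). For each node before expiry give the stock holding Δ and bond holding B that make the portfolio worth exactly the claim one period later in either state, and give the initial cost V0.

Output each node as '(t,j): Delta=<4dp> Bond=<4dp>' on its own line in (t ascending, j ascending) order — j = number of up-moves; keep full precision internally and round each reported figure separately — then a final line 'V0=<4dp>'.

Risk-neutral probability p* = (R−d)/(u−d) = (1.09−0.95)/(1.17−0.95) = 0.6364.
Terminal payoffs: V(1,0)=7.8700, V(1,1)=31.2900
(0,0): S=178.0000. Δ = (V_up−V_dn)/(S_up−S_dn) = (31.2900−7.8700)/(208.2600−169.1000) = 0.5981. V = [p*·31.2900 + (1−p*)·7.8700]/1.09 = 20.8932. B = V − Δ·S = -85.5613.
Root portfolio cost Δ·178+B reproduces V0=20.8932.

(0,0): Delta=0.5981 Bond=-85.5613
V0=20.8932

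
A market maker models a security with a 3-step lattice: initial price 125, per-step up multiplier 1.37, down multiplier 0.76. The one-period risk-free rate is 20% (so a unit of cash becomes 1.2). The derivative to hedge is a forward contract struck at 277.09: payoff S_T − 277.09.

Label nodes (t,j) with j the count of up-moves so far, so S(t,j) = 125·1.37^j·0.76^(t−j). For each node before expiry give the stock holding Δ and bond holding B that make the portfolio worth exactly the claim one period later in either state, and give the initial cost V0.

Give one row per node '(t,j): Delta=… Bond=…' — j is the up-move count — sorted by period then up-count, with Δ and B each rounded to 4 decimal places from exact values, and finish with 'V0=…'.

The replicating-portfolio and risk-neutral prices coincide; use p* = (1.2−0.76)/(1.37−0.76) = 0.7213 for the latter.
At expiry t=3: V(3,0)=-222.2180, V(3,1)=-178.1760, V(3,2)=-98.7845, V(3,3)=44.3291
Node (2,0) S=72.2000: V=(p*·-178.1760+(1−p*)·-222.2180)/1.2=-158.7083; Δ=(-178.1760−-222.2180)/(98.9140−54.8720)=1.0000; B=V−Δ·S=-230.9083
Node (2,1) S=130.1500: V=(p*·-98.7845+(1−p*)·-178.1760)/1.2=-100.7583; Δ=(-98.7845−-178.1760)/(178.3055−98.9140)=1.0000; B=V−Δ·S=-230.9083
Node (2,2) S=234.6125: V=(p*·44.3291+(1−p*)·-98.7845)/1.2=3.7042; Δ=(44.3291−-98.7845)/(321.4191−178.3055)=1.0000; B=V−Δ·S=-230.9083
Node (1,0) S=95.0000: V=(p*·-100.7583+(1−p*)·-158.7083)/1.2=-97.4236; Δ=(-100.7583−-158.7083)/(130.1500−72.2000)=1.0000; B=V−Δ·S=-192.4236
Node (1,1) S=171.2500: V=(p*·3.7042+(1−p*)·-100.7583)/1.2=-21.1736; Δ=(3.7042−-100.7583)/(234.6125−130.1500)=1.0000; B=V−Δ·S=-192.4236
Node (0,0) S=125.0000: V=(p*·-21.1736+(1−p*)·-97.4236)/1.2=-35.3530; Δ=(-21.1736−-97.4236)/(171.2500−95.0000)=1.0000; B=V−Δ·S=-160.3530
Each (Δ,B) replicates both successor values, so the strategy is self-financing and V0 is arbitrage-free.

(0,0): Delta=1.0000 Bond=-160.3530
(1,0): Delta=1.0000 Bond=-192.4236
(1,1): Delta=1.0000 Bond=-192.4236
(2,0): Delta=1.0000 Bond=-230.9083
(2,1): Delta=1.0000 Bond=-230.9083
(2,2): Delta=1.0000 Bond=-230.9083
V0=-35.3530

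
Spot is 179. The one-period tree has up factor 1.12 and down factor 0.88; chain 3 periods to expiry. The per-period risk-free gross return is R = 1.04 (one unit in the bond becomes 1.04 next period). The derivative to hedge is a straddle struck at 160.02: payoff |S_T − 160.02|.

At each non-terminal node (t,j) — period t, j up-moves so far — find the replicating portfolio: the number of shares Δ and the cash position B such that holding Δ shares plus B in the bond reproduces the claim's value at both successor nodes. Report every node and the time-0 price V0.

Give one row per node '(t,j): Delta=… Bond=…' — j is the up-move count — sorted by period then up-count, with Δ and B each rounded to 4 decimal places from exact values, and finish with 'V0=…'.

Risk-neutral probability p* = (R−d)/(u−d) = (1.04−0.88)/(1.12−0.88) = 0.6667.
Terminal values V(3,·): V(3,0)=38.0365, V(3,1)=4.7683, V(3,2)=37.5731, V(3,3)=91.4621
(2,0): S=138.6176. Δ = (V_up−V_dn)/(S_up−S_dn) = (4.7683−38.0365)/(155.2517−121.9835) = -1.0000. V = [p*·4.7683 + (1−p*)·38.0365]/1.04 = 15.2478. B = V − Δ·S = 153.8654.
(2,1): S=176.4224. Δ = (V_up−V_dn)/(S_up−S_dn) = (37.5731−4.7683)/(197.5931−155.2517) = 0.7748. V = [p*·37.5731 + (1−p*)·4.7683]/1.04 = 25.6136. B = V − Δ·S = -111.0731.
(2,2): S=224.5376. Δ = (V_up−V_dn)/(S_up−S_dn) = (91.4621−37.5731)/(251.4821−197.5931) = 1.0000. V = [p*·91.4621 + (1−p*)·37.5731]/1.04 = 70.6722. B = V − Δ·S = -153.8654.
(1,0): S=157.5200. Δ = (V_up−V_dn)/(S_up−S_dn) = (25.6136−15.2478)/(176.4224−138.6176) = 0.2742. V = [p*·25.6136 + (1−p*)·15.2478]/1.04 = 21.3061. B = V − Δ·S = -21.8848.
(1,1): S=200.4800. Δ = (V_up−V_dn)/(S_up−S_dn) = (70.6722−25.6136)/(224.5376−176.4224) = 0.9365. V = [p*·70.6722 + (1−p*)·25.6136]/1.04 = 53.5122. B = V − Δ·S = -134.2320.
(0,0): S=179.0000. Δ = (V_up−V_dn)/(S_up−S_dn) = (53.5122−21.3061)/(200.4800−157.5200) = 0.7497. V = [p*·53.5122 + (1−p*)·21.3061]/1.04 = 41.1316. B = V − Δ·S = -93.0605.
Check: Δ(0,0)·S0 + B(0,0) = 41.1316 = V0.

(0,0): Delta=0.7497 Bond=-93.0605
(1,0): Delta=0.2742 Bond=-21.8848
(1,1): Delta=0.9365 Bond=-134.2320
(2,0): Delta=-1.0000 Bond=153.8654
(2,1): Delta=0.7748 Bond=-111.0731
(2,2): Delta=1.0000 Bond=-153.8654
V0=41.1316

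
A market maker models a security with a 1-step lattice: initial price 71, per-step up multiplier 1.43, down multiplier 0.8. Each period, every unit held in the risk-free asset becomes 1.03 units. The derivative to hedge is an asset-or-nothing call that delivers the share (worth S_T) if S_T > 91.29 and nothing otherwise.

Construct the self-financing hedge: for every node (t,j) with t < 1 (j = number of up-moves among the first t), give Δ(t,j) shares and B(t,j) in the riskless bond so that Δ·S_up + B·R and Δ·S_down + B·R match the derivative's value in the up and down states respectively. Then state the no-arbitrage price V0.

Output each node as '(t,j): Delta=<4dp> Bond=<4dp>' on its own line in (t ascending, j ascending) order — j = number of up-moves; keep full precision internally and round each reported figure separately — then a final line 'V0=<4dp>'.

(0,0): Delta=2.2698 Bond=-125.1718
V0=35.9869

Since d<R<u, set p* = (R−d)/(u−d) = 0.3651; price each node as the discounted p*-expectation of its children.
Terminal payoffs: V(1,0)=0.0000, V(1,1)=101.5300
(0,0): S=71.0000. Δ = (V_up−V_dn)/(S_up−S_dn) = (101.5300−0.0000)/(101.5300−56.8000) = 2.2698. V = [p*·101.5300 + (1−p*)·0.0000]/1.03 = 35.9869. B = V − Δ·S = -125.1718.
The time-0 hedge costs 35.9869, which is the no-arbitrage price.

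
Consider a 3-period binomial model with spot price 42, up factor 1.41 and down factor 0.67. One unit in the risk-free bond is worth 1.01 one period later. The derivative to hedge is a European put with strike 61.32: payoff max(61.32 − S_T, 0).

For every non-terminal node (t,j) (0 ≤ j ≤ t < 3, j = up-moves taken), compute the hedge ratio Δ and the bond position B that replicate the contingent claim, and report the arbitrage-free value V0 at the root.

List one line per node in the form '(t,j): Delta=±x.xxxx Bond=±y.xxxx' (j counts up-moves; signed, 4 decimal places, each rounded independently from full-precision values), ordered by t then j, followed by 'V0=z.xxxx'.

Risk-neutral probability p* = (R−d)/(u−d) = (1.01−0.67)/(1.41−0.67) = 0.4595.
Payoff layer (t=3): V(3,0)=48.6880, V(3,1)=34.7361, V(3,2)=5.3749, V(3,3)=0.0000
Node (2,0) S=18.8538: V=(p*·34.7361+(1−p*)·48.6880)/1.01=41.8591; Δ=(34.7361−48.6880)/(26.5839−12.6320)=-1.0000; B=V−Δ·S=60.7129
Node (2,1) S=39.6774: V=(p*·5.3749+(1−p*)·34.7361)/1.01=21.0355; Δ=(5.3749−34.7361)/(55.9451−26.5839)=-1.0000; B=V−Δ·S=60.7129
Node (2,2) S=83.5002: V=(p*·0.0000+(1−p*)·5.3749)/1.01=2.8766; Δ=(0.0000−5.3749)/(117.7353−55.9451)=-0.0870; B=V−Δ·S=10.1399
Node (1,0) S=28.1400: V=(p*·21.0355+(1−p*)·41.8591)/1.01=31.9718; Δ=(21.0355−41.8591)/(39.6774−18.8538)=-1.0000; B=V−Δ·S=60.1118
Node (1,1) S=59.2200: V=(p*·2.8766+(1−p*)·21.0355)/1.01=12.5665; Δ=(2.8766−21.0355)/(83.5002−39.6774)=-0.4144; B=V−Δ·S=37.1056
Node (0,0) S=42.0000: V=(p*·12.5665+(1−p*)·31.9718)/1.01=22.8276; Δ=(12.5665−31.9718)/(59.2200−28.1400)=-0.6244; B=V−Δ·S=49.0508
Self-financing check: at every node Δ·S+B equals the discounted successor values.

(0,0): Delta=-0.6244 Bond=49.0508
(1,0): Delta=-1.0000 Bond=60.1118
(1,1): Delta=-0.4144 Bond=37.1056
(2,0): Delta=-1.0000 Bond=60.7129
(2,1): Delta=-1.0000 Bond=60.7129
(2,2): Delta=-0.0870 Bond=10.1399
V0=22.8276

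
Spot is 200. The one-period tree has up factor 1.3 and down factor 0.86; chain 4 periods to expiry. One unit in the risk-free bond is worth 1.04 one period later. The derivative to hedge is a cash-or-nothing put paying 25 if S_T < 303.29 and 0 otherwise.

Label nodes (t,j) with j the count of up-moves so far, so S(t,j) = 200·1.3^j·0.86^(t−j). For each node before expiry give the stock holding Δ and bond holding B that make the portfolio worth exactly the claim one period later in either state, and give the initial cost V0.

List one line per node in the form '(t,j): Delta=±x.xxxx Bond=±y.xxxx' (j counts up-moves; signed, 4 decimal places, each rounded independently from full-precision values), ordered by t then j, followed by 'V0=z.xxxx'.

The replicating-portfolio and risk-neutral prices coincide; use p* = (1.04−0.86)/(1.3−0.86) = 0.4091 for the latter.
At expiry t=4: V(4,0)=25.0000, V(4,1)=25.0000, V(4,2)=25.0000, V(4,3)=0.0000, V(4,4)=0.0000
(3,0): S=127.2112. Δ = (V_up−V_dn)/(S_up−S_dn) = (25.0000−25.0000)/(165.3746−109.4016) = 0.0000. V = [p*·25.0000 + (1−p*)·25.0000]/1.04 = 24.0385. B = V − Δ·S = 24.0385.
(3,1): S=192.2960. Δ = (V_up−V_dn)/(S_up−S_dn) = (25.0000−25.0000)/(249.9848−165.3746) = 0.0000. V = [p*·25.0000 + (1−p*)·25.0000]/1.04 = 24.0385. B = V − Δ·S = 24.0385.
(3,2): S=290.6800. Δ = (V_up−V_dn)/(S_up−S_dn) = (0.0000−25.0000)/(377.8840−249.9848) = -0.1955. V = [p*·0.0000 + (1−p*)·25.0000]/1.04 = 14.2045. B = V − Δ·S = 71.0227.
(3,3): S=439.4000. Δ = (V_up−V_dn)/(S_up−S_dn) = (0.0000−0.0000)/(571.2200−377.8840) = 0.0000. V = [p*·0.0000 + (1−p*)·0.0000]/1.04 = 0.0000. B = V − Δ·S = 0.0000.
(2,0): S=147.9200. Δ = (V_up−V_dn)/(S_up−S_dn) = (24.0385−24.0385)/(192.2960−127.2112) = 0.0000. V = [p*·24.0385 + (1−p*)·24.0385]/1.04 = 23.1139. B = V − Δ·S = 23.1139.
(2,1): S=223.6000. Δ = (V_up−V_dn)/(S_up−S_dn) = (14.2045−24.0385)/(290.6800−192.2960) = -0.1000. V = [p*·14.2045 + (1−p*)·24.0385]/1.04 = 19.2457. B = V − Δ·S = 41.5955.
(2,2): S=338.0000. Δ = (V_up−V_dn)/(S_up−S_dn) = (0.0000−14.2045)/(439.4000−290.6800) = -0.0955. V = [p*·0.0000 + (1−p*)·14.2045]/1.04 = 8.0708. B = V − Δ·S = 40.3538.
(1,0): S=172.0000. Δ = (V_up−V_dn)/(S_up−S_dn) = (19.2457−23.1139)/(223.6000−147.9200) = -0.0511. V = [p*·19.2457 + (1−p*)·23.1139]/1.04 = 20.7033. B = V − Δ·S = 29.4948.
(1,1): S=260.0000. Δ = (V_up−V_dn)/(S_up−S_dn) = (8.0708−19.2457)/(338.0000−223.6000) = -0.0977. V = [p*·8.0708 + (1−p*)·19.2457]/1.04 = 14.1097. B = V − Δ·S = 39.5072.
(0,0): S=200.0000. Δ = (V_up−V_dn)/(S_up−S_dn) = (14.1097−20.7033)/(260.0000−172.0000) = -0.0749. V = [p*·14.1097 + (1−p*)·20.7033]/1.04 = 17.3134. B = V − Δ·S = 32.2988.
Each (Δ,B) replicates both successor values, so the strategy is self-financing and V0 is arbitrage-free.

(0,0): Delta=-0.0749 Bond=32.2988
(1,0): Delta=-0.0511 Bond=29.4948
(1,1): Delta=-0.0977 Bond=39.5072
(2,0): Delta=0.0000 Bond=23.1139
(2,1): Delta=-0.1000 Bond=41.5955
(2,2): Delta=-0.0955 Bond=40.3538
(3,0): Delta=0.0000 Bond=24.0385
(3,1): Delta=0.0000 Bond=24.0385
(3,2): Delta=-0.1955 Bond=71.0227
(3,3): Delta=0.0000 Bond=0.0000
V0=17.3134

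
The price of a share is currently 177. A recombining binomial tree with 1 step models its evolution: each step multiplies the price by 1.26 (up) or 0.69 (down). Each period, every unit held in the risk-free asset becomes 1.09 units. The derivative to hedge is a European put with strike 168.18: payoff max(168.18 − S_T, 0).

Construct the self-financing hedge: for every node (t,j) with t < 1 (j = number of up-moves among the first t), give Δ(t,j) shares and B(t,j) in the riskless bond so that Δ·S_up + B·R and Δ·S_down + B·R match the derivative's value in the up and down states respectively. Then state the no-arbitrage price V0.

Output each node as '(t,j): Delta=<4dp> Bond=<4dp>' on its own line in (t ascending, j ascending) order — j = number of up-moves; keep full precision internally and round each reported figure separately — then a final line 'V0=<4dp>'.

(0,0): Delta=-0.4564 Bond=93.3897
V0=12.6002

Since d<R<u, set p* = (R−d)/(u−d) = 0.7018; price each node as the discounted p*-expectation of its children.
Payoff layer (t=1): V(1,0)=46.0500, V(1,1)=0.0000
Node (0,0) S=177.0000: V=(p*·0.0000+(1−p*)·46.0500)/1.09=12.6002; Δ=(0.0000−46.0500)/(223.0200−122.1300)=-0.4564; B=V−Δ·S=93.3897
Check: Δ(0,0)·S0 + B(0,0) = 12.6002 = V0.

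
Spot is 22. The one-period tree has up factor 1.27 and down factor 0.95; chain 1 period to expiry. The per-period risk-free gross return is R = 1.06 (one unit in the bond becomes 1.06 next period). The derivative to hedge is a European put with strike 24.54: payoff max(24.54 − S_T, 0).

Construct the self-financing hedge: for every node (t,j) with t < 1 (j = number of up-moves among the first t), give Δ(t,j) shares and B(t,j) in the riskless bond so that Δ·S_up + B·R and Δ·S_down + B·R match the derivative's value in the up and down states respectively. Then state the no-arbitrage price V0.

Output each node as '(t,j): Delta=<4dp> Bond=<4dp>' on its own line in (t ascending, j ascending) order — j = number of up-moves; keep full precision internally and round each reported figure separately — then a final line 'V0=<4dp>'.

Since d<R<u, set p* = (R−d)/(u−d) = 0.3438; price each node as the discounted p*-expectation of its children.
Payoff layer (t=1): V(1,0)=3.6400, V(1,1)=0.0000
  t=0,j=0: stock 22.0000 → up 27.9400 (V=0.0000), down 20.9000 (V=3.6400). Price 2.2535; hedge Δ=-0.5170, bond B=13.6285.
Self-financing check: at every node Δ·S+B equals the discounted successor values.

(0,0): Delta=-0.5170 Bond=13.6285
V0=2.2535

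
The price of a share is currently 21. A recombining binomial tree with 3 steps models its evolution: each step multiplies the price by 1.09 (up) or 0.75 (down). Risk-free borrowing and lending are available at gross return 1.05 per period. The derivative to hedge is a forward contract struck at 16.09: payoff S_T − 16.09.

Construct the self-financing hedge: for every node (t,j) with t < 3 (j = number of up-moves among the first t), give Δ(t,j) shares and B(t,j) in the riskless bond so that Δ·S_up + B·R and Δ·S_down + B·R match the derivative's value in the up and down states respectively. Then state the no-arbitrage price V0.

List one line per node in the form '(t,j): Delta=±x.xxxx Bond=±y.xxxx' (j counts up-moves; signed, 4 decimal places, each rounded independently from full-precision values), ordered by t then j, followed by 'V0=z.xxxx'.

The replicating-portfolio and risk-neutral prices coincide; use p* = (1.05−0.75)/(1.09−0.75) = 0.8824 for the latter.
Terminal payoffs: V(3,0)=-7.2306, V(3,1)=-3.2144, V(3,2)=2.6226, V(3,3)=11.1056
(2,0): S=11.8125. Δ = (V_up−V_dn)/(S_up−S_dn) = (-3.2144−-7.2306)/(12.8756−8.8594) = 1.0000. V = [p*·-3.2144 + (1−p*)·-7.2306]/1.05 = -3.5113. B = V − Δ·S = -15.3238.
(2,1): S=17.1675. Δ = (V_up−V_dn)/(S_up−S_dn) = (2.6226−-3.2144)/(18.7126−12.8756) = 1.0000. V = [p*·2.6226 + (1−p*)·-3.2144]/1.05 = 1.8437. B = V − Δ·S = -15.3238.
(2,2): S=24.9501. Δ = (V_up−V_dn)/(S_up−S_dn) = (11.1056−2.6226)/(27.1956−18.7126) = 1.0000. V = [p*·11.1056 + (1−p*)·2.6226]/1.05 = 9.6263. B = V − Δ·S = -15.3238.
(1,0): S=15.7500. Δ = (V_up−V_dn)/(S_up−S_dn) = (1.8437−-3.5113)/(17.1675−11.8125) = 1.0000. V = [p*·1.8437 + (1−p*)·-3.5113]/1.05 = 1.1559. B = V − Δ·S = -14.5941.
(1,1): S=22.8900. Δ = (V_up−V_dn)/(S_up−S_dn) = (9.6263−1.8437)/(24.9501−17.1675) = 1.0000. V = [p*·9.6263 + (1−p*)·1.8437]/1.05 = 8.2959. B = V − Δ·S = -14.5941.
(0,0): S=21.0000. Δ = (V_up−V_dn)/(S_up−S_dn) = (8.2959−1.1559)/(22.8900−15.7500) = 1.0000. V = [p*·8.2959 + (1−p*)·1.1559]/1.05 = 7.1009. B = V − Δ·S = -13.8991.
Check: Δ(0,0)·S0 + B(0,0) = 7.1009 = V0.

(0,0): Delta=1.0000 Bond=-13.8991
(1,0): Delta=1.0000 Bond=-14.5941
(1,1): Delta=1.0000 Bond=-14.5941
(2,0): Delta=1.0000 Bond=-15.3238
(2,1): Delta=1.0000 Bond=-15.3238
(2,2): Delta=1.0000 Bond=-15.3238
V0=7.1009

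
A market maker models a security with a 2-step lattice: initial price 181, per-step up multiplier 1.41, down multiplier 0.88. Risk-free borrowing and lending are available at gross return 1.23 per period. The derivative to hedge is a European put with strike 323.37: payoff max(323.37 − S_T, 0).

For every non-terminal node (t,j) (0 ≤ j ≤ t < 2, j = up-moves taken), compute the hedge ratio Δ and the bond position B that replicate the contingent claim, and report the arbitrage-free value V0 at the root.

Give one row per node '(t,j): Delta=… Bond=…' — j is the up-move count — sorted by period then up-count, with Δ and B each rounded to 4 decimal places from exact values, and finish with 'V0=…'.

(0,0): Delta=-0.7959 Bond=187.3057
(1,0): Delta=-1.0000 Bond=262.9024
(1,1): Delta=-0.7303 Bond=213.6633
V0=43.2562

The replicating-portfolio and risk-neutral prices coincide; use p* = (1.23−0.88)/(1.41−0.88) = 0.6604 for the latter.
Terminal values V(2,·): V(2,0)=183.2036, V(2,1)=98.7852, V(2,2)=0.0000
Node (1,0) S=159.2800: V=(p*·98.7852+(1−p*)·183.2036)/1.23=103.6224; Δ=(98.7852−183.2036)/(224.5848−140.1664)=-1.0000; B=V−Δ·S=262.9024
Node (1,1) S=255.2100: V=(p*·0.0000+(1−p*)·98.7852)/1.23=27.2762; Δ=(0.0000−98.7852)/(359.8461−224.5848)=-0.7303; B=V−Δ·S=213.6633
Node (0,0) S=181.0000: V=(p*·27.2762+(1−p*)·103.6224)/1.23=43.2562; Δ=(27.2762−103.6224)/(255.2100−159.2800)=-0.7959; B=V−Δ·S=187.3057
Self-financing check: at every node Δ·S+B equals the discounted successor values.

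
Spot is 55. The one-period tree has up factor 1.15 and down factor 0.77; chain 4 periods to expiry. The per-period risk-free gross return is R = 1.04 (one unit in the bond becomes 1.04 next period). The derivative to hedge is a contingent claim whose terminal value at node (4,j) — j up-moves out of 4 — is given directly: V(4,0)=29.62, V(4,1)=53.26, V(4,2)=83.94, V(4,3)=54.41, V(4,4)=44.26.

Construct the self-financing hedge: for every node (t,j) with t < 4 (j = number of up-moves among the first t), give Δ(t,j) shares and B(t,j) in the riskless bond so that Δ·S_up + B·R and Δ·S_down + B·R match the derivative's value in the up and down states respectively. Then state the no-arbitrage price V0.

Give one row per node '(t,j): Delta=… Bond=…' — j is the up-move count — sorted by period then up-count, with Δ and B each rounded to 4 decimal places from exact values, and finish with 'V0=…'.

(0,0): Delta=-0.4481 Bond=75.1332
(1,0): Delta=-0.0176 Bond=59.9090
(1,1): Delta=-0.5655 Bond=85.5654
(2,0): Delta=2.2225 Bond=-10.7444
(2,1): Delta=-0.6287 Bond=92.0664
(2,2): Delta=-0.5483 Bond=87.7338
(3,0): Delta=2.4776 Bond=-17.5789
(3,1): Delta=2.1529 Bond=-8.5648
(3,2): Delta=-1.3875 Bond=138.2472
(3,3): Delta=-0.3193 Bond=72.0934
V0=50.4891

Since d<R<u, set p* = (R−d)/(u−d) = 0.7105; price each node as the discounted p*-expectation of its children.
Terminal values V(4,·): V(4,0)=29.6200, V(4,1)=53.2600, V(4,2)=83.9400, V(4,3)=54.4100, V(4,4)=44.2600
Node (3,0) S=25.1093: V=(p*·53.2600+(1−p*)·29.6200)/1.04=44.6316; Δ=(53.2600−29.6200)/(28.8757−19.3342)=2.4776; B=V−Δ·S=-17.5789
Node (3,1) S=37.5009: V=(p*·83.9400+(1−p*)·53.2600)/1.04=72.1721; Δ=(83.9400−53.2600)/(43.1261−28.8757)=2.1529; B=V−Δ·S=-8.5648
Node (3,2) S=56.0079: V=(p*·54.4100+(1−p*)·83.9400)/1.04=60.5367; Δ=(54.4100−83.9400)/(64.4091−43.1261)=-1.3875; B=V−Δ·S=138.2472
Node (3,3) S=83.6481: V=(p*·44.2600+(1−p*)·54.4100)/1.04=45.3828; Δ=(44.2600−54.4100)/(96.1953−64.4091)=-0.3193; B=V−Δ·S=72.0934
Node (2,0) S=32.6095: V=(p*·72.1721+(1−p*)·44.6316)/1.04=61.7306; Δ=(72.1721−44.6316)/(37.5009−25.1093)=2.2225; B=V−Δ·S=-10.7444
Node (2,1) S=48.7025: V=(p*·60.5367+(1−p*)·72.1721)/1.04=61.4469; Δ=(60.5367−72.1721)/(56.0079−37.5009)=-0.6287; B=V−Δ·S=92.0664
Node (2,2) S=72.7375: V=(p*·45.3828+(1−p*)·60.5367)/1.04=47.8553; Δ=(45.3828−60.5367)/(83.6481−56.0079)=-0.5483; B=V−Δ·S=87.7338
Node (1,0) S=42.3500: V=(p*·61.4469+(1−p*)·61.7306)/1.04=59.1626; Δ=(61.4469−61.7306)/(48.7025−32.6095)=-0.0176; B=V−Δ·S=59.9090
Node (1,1) S=63.2500: V=(p*·47.8553+(1−p*)·61.4469)/1.04=49.7978; Δ=(47.8553−61.4469)/(72.7375−48.7025)=-0.5655; B=V−Δ·S=85.5654
Node (0,0) S=55.0000: V=(p*·49.7978+(1−p*)·59.1626)/1.04=50.4891; Δ=(49.7978−59.1626)/(63.2500−42.3500)=-0.4481; B=V−Δ·S=75.1332
Root portfolio cost Δ·55+B reproduces V0=50.4891.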